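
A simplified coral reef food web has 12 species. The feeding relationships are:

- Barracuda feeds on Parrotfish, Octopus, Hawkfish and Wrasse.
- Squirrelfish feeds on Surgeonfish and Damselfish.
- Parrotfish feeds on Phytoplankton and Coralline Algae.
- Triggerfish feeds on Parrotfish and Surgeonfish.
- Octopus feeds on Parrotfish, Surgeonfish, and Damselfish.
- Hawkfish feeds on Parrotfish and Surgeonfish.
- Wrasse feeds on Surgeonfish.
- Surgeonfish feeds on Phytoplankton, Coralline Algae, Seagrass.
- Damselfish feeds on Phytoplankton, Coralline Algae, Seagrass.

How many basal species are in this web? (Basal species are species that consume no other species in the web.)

Basal species (no prey listed): Coralline Algae, Seagrass, Phytoplankton.
Count: 3.

3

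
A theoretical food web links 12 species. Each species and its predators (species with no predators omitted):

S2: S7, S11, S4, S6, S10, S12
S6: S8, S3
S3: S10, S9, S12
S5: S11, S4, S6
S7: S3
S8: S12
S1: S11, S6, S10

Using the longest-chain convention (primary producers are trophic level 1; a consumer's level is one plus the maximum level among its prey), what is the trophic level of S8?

S1 is a producer → level 1.
S6 eats S1 (level 1); other prey at levels: S2 1, S5 1 → level 2.
S8 eats S6 → level 3.

Trophic level 3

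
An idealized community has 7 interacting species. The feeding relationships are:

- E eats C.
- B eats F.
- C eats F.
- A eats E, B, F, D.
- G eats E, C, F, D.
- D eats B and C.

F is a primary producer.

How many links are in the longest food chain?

3 links

One longest chain: F → B → D → G.
It has 4 species and 3 links.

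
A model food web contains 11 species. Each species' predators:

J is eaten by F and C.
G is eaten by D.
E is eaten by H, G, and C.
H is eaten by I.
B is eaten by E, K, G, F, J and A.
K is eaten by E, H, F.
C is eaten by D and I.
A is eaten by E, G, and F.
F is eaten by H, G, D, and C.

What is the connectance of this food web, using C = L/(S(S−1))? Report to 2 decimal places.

The web has S = 11 species and L = 25 feeding links.
C = L / (S(S−1)) = 25 / 110 = 0.2273 ≈ 0.23.

C = 0.23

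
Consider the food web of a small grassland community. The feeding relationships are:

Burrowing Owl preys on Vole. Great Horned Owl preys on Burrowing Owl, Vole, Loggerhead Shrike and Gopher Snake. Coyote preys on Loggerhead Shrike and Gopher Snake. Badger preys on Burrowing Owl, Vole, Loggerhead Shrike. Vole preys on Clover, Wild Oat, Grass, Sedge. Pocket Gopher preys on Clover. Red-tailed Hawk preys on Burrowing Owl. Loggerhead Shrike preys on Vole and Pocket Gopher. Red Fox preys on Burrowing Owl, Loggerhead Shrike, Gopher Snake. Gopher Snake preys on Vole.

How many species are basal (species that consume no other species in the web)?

Basal species (no prey listed): Clover, Grass, Wild Oat, Sedge.
Count: 4.

4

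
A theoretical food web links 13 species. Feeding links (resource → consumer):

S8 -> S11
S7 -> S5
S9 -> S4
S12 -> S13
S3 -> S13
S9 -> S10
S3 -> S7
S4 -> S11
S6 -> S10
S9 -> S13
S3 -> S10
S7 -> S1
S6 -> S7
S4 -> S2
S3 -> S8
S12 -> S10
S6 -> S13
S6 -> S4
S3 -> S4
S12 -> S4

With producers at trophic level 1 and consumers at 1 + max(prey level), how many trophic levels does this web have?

3

Producers (level 1): S6, S3, S12, S9.
S6 → S7 → S1 gives S1 level 3.
No species has a prey at level 3, so no species reaches level 4.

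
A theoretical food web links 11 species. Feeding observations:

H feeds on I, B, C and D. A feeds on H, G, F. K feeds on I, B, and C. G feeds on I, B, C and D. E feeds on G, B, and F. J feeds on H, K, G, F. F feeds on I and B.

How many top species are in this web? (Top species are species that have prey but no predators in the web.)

Top species (has prey, but nothing eats it): J, E, A.
Count: 3.

3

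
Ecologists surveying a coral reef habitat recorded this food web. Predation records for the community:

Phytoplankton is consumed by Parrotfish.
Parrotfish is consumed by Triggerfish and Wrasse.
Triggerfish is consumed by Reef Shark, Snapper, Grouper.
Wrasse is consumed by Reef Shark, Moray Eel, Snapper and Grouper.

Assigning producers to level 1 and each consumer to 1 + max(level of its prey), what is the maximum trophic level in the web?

Producers (level 1): Phytoplankton.
Phytoplankton → Parrotfish → Triggerfish → Grouper gives Grouper level 4.
No species has a prey at level 4, so no species reaches level 5.

4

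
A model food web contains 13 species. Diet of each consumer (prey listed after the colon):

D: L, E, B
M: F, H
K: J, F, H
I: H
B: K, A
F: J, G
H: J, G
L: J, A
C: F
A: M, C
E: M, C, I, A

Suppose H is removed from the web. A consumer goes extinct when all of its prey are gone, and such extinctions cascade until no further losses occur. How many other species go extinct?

Remove H.
Round 1: I (all prey gone) → extinct.
No further losses. Total secondary extinctions: 1.

1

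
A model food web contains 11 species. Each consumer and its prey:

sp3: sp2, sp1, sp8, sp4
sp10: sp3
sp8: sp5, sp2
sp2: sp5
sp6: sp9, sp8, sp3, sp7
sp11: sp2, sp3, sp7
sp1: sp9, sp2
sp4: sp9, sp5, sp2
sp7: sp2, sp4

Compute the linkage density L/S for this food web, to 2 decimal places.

L/S = 2.00

There are L = 22 links among S = 11 species.
L/S = 22/11 = 2.0000 ≈ 2.00.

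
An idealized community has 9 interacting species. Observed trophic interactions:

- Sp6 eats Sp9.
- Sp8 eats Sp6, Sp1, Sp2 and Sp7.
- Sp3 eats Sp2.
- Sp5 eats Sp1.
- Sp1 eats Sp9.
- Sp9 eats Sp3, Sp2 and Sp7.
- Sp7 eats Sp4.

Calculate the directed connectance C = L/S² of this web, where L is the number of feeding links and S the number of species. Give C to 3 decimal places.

The web has S = 9 species and L = 12 feeding links.
C = L / S² = 12 / 81 = 0.1481 ≈ 0.148.

C = 0.148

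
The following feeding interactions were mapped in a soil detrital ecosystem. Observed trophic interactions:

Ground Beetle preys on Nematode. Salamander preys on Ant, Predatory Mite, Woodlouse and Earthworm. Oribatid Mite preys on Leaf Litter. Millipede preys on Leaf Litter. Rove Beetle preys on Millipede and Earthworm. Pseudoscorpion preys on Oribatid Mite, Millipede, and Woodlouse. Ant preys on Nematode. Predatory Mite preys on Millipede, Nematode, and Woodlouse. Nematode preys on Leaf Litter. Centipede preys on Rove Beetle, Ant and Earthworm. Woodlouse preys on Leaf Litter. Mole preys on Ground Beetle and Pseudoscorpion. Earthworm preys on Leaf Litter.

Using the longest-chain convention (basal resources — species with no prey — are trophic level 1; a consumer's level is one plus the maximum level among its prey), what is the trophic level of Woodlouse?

Trophic level 2

Leaf Litter has no prey (basal) → level 1.
Woodlouse eats Leaf Litter → level 2.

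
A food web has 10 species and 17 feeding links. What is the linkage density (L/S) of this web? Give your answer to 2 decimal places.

L/S = 1.70

There are L = 17 links among S = 10 species.
L/S = 17/10 = 1.7000 ≈ 1.70.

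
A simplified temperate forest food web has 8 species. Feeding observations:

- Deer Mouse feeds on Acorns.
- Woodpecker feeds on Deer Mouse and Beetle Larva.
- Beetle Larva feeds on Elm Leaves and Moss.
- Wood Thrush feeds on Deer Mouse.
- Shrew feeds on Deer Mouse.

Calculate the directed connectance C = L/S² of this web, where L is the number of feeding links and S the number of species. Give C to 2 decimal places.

The web has S = 8 species and L = 7 feeding links.
C = L / S² = 7 / 64 = 0.1094 ≈ 0.11.

C = 0.11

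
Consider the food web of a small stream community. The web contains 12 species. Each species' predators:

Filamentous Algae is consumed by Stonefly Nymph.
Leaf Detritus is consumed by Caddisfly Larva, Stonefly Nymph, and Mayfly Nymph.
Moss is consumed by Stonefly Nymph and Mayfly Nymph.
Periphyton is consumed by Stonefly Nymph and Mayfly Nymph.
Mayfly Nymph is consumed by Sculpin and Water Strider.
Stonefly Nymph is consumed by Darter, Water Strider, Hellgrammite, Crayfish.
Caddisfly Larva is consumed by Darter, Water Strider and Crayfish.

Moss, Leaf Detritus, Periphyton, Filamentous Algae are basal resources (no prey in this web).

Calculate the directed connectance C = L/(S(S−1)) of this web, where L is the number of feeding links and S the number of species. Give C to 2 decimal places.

The web has S = 12 species and L = 17 feeding links.
C = L / (S(S−1)) = 17 / 132 = 0.1288 ≈ 0.13.

C = 0.13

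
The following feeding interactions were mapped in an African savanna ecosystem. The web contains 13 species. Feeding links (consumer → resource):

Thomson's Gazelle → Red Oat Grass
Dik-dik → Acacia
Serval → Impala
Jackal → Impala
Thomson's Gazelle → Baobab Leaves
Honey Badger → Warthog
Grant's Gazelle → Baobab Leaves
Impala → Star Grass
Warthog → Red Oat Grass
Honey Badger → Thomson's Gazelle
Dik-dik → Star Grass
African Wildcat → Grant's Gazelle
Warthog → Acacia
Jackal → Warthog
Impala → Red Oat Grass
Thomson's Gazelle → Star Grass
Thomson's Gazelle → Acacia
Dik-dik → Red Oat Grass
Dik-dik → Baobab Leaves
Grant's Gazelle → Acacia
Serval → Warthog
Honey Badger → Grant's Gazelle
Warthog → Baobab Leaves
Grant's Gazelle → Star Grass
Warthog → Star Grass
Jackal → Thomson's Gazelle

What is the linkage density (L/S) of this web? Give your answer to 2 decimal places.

L/S = 2.00

There are L = 26 links among S = 13 species.
L/S = 26/13 = 2.0000 ≈ 2.00.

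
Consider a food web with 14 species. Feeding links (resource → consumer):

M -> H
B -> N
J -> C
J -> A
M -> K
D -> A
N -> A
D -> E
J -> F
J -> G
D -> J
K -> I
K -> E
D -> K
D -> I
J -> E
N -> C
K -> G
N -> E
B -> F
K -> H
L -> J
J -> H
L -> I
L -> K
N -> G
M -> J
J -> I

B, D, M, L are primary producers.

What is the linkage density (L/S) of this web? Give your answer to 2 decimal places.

There are L = 28 links among S = 14 species.
L/S = 28/14 = 2.0000 ≈ 2.00.

L/S = 2.00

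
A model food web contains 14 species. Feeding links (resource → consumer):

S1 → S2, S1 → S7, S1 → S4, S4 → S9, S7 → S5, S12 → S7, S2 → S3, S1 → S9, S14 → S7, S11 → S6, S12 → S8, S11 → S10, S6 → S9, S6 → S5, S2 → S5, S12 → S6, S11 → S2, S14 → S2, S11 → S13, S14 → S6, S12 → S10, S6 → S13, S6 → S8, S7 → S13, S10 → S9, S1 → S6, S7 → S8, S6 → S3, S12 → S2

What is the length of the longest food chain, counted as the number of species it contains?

3 species

One longest chain: S1 → S2 → S3.
It has 3 species and 2 links.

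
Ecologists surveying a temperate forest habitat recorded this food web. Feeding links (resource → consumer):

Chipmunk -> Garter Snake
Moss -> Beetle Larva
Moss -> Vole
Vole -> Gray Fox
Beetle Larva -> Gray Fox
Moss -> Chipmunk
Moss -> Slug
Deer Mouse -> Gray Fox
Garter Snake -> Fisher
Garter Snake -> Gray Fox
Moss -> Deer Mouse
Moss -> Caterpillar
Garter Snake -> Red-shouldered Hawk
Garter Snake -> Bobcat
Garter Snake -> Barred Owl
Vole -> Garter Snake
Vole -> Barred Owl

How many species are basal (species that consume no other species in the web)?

1

Basal species (no prey listed): Moss.
Count: 1.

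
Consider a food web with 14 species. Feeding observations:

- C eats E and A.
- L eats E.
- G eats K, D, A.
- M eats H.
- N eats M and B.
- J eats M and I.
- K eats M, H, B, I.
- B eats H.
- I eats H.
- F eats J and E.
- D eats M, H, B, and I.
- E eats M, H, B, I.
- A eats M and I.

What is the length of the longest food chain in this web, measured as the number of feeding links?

3 links

One longest chain: H → M → A → C.
It has 4 species and 3 links.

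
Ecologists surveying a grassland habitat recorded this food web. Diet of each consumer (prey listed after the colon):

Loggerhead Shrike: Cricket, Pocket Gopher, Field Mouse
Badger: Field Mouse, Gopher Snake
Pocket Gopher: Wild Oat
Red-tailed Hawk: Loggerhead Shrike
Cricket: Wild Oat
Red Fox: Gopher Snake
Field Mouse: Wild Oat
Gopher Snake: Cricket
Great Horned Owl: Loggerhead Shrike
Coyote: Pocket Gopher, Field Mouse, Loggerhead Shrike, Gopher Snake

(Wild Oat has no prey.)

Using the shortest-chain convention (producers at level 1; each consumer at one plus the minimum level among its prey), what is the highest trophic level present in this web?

4

Producers (level 1): Wild Oat.
Following each consumer down to its lowest-level prey: Wild Oat → Cricket → Loggerhead Shrike → Great Horned Owl (levels 1 through 4).
All prey of Great Horned Owl (Loggerhead Shrike 3) are at level 3 or above, so Great Horned Owl is at level 1 + 3 = 4.
Every consumer has at least one prey at level 3 or below, so none exceeds level 4.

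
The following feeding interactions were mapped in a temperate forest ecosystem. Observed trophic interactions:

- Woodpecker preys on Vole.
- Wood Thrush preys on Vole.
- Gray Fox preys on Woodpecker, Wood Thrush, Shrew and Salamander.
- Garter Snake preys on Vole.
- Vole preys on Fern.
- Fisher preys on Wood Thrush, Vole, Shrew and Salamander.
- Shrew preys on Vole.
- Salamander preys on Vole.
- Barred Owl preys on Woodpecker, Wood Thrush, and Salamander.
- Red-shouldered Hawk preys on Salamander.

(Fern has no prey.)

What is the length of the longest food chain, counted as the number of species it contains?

4 species

One longest chain: Fern → Vole → Salamander → Red-shouldered Hawk.
It has 4 species and 3 links.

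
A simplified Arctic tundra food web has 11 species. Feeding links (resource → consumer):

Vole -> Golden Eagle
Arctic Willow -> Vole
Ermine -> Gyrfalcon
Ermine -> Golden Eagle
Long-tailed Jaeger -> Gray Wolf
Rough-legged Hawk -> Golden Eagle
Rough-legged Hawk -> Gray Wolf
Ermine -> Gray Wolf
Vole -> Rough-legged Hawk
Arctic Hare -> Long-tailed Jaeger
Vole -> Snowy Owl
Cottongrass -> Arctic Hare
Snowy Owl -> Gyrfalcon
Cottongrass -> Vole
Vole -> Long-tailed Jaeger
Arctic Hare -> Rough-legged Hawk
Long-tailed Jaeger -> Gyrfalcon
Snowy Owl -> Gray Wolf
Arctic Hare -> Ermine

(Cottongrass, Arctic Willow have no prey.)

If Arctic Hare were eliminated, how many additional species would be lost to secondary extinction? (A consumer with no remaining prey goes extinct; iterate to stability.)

Remove Arctic Hare.
Round 1: Ermine (all prey gone) → extinct.
No further losses. Total secondary extinctions: 1.

1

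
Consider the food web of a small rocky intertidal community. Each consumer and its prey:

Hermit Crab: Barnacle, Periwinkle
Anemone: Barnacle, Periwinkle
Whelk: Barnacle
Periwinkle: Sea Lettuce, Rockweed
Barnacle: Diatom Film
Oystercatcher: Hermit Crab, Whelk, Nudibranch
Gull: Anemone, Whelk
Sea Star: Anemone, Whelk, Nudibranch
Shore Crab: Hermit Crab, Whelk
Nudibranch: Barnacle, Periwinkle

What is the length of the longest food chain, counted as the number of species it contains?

One longest chain: Diatom Film → Barnacle → Nudibranch → Sea Star.
It has 4 species and 3 links.

4 species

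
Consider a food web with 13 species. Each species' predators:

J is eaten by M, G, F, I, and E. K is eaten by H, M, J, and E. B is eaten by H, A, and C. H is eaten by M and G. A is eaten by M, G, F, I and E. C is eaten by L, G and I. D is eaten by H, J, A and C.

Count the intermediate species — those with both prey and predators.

4

Intermediate species (has both prey and predators): A, C, H, J.
Count: 4.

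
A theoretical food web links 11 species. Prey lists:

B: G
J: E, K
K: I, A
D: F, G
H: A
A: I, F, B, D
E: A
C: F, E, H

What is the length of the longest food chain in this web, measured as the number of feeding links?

4 links

One longest chain: G → B → A → E → J.
It has 5 species and 4 links.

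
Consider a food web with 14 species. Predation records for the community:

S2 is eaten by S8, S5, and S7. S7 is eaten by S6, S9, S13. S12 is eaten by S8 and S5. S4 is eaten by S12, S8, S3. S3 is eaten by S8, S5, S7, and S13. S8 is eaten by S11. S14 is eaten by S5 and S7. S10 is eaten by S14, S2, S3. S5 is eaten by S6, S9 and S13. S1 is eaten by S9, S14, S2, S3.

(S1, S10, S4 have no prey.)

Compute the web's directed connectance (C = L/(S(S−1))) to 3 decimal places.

C = 0.154

The web has S = 14 species and L = 28 feeding links.
C = L / (S(S−1)) = 28 / 182 = 0.1538 ≈ 0.154.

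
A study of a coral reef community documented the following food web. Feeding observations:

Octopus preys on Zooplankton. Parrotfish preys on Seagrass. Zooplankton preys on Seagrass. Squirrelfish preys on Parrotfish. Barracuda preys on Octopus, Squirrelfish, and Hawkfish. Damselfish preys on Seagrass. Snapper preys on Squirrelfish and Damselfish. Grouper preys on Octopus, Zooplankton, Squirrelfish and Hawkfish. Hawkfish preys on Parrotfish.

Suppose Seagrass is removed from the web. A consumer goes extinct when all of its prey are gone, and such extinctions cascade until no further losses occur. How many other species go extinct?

9

Remove Seagrass.
Round 1: Zooplankton (all prey gone), Parrotfish (all prey gone), Damselfish (all prey gone) → extinct.
Round 2: Hawkfish (all prey gone), Octopus (all prey gone), Squirrelfish (all prey gone) → extinct.
Round 3: Barracuda (all prey gone), Grouper (all prey gone), Snapper (all prey gone) → extinct.
No further losses. Total secondary extinctions: 9.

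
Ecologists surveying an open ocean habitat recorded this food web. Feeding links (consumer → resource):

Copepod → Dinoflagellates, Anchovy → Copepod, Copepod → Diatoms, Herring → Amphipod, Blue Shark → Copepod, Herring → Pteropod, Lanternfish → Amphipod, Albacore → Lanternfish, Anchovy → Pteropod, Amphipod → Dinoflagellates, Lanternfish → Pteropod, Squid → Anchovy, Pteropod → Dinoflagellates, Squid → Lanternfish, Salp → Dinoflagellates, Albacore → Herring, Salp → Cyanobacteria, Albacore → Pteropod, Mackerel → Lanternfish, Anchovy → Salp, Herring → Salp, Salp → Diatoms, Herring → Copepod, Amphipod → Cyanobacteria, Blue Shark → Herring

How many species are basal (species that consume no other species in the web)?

3

Basal species (no prey listed): Diatoms, Cyanobacteria, Dinoflagellates.
Count: 3.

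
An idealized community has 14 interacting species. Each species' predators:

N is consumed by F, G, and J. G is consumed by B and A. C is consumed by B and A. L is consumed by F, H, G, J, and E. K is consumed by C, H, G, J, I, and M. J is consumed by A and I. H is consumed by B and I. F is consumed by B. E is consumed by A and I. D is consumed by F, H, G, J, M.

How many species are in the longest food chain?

One longest chain: L → E → I.
It has 3 species and 2 links.

3 species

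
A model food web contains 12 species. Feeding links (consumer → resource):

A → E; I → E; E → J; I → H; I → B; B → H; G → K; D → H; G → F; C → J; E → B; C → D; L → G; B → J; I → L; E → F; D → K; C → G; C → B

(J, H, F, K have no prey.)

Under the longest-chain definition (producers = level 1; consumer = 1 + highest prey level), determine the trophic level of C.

Trophic level 3

H is a producer → level 1.
D eats H (level 1); other prey at levels: K 1 → level 2.
C eats D (level 2); other prey at levels: J 1, B 2, G 2 → level 3.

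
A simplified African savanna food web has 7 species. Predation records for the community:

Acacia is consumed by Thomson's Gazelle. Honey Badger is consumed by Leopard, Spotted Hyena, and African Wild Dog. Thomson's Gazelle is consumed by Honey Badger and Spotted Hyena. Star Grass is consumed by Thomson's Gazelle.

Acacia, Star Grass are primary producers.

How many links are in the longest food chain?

One longest chain: Acacia → Thomson's Gazelle → Honey Badger → African Wild Dog.
It has 4 species and 3 links.

3 links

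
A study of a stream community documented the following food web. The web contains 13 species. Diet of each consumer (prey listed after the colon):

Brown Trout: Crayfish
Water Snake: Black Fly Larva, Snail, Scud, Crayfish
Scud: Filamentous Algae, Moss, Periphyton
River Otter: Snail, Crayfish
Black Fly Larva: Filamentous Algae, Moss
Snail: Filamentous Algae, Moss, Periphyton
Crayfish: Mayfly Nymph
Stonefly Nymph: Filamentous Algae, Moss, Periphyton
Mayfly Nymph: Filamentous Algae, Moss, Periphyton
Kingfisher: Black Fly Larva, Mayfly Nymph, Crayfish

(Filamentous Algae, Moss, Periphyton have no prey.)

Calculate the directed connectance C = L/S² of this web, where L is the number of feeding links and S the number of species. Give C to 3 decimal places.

C = 0.148

The web has S = 13 species and L = 25 feeding links.
C = L / S² = 25 / 169 = 0.1479 ≈ 0.148.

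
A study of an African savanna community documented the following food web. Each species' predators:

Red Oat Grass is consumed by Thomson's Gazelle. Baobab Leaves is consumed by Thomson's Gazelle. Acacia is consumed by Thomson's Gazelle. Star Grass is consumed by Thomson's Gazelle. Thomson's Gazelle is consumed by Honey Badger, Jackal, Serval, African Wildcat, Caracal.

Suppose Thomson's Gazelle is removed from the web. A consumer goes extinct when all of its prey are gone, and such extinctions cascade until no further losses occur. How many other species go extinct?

Remove Thomson's Gazelle.
Round 1: Caracal (all prey gone), Serval (all prey gone), African Wildcat (all prey gone), Honey Badger (all prey gone), Jackal (all prey gone) → extinct.
No further losses. Total secondary extinctions: 5.

5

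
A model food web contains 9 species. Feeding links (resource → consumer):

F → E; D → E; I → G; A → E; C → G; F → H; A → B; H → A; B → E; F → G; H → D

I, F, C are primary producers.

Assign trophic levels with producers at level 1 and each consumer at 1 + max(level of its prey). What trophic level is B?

Trophic level 4

F is a producer → level 1.
H eats F → level 2.
A eats H → level 3.
B eats A → level 4.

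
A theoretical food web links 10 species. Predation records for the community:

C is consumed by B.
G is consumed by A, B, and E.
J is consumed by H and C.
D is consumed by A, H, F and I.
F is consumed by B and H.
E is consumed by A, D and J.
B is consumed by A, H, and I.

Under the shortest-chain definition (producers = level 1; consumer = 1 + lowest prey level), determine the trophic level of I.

Trophic level 3

G is a producer → level 1.
B eats G → level 2.
I eats B → level 3.
No prey of I is below level 2, so 3 is the minimum.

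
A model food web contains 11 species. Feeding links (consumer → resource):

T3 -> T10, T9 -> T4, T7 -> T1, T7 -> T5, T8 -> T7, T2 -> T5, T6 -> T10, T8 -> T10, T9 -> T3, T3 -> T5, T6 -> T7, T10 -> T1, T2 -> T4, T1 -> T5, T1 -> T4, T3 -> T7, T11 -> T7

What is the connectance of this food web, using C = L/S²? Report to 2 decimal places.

C = 0.14

The web has S = 11 species and L = 17 feeding links.
C = L / S² = 17 / 121 = 0.1405 ≈ 0.14.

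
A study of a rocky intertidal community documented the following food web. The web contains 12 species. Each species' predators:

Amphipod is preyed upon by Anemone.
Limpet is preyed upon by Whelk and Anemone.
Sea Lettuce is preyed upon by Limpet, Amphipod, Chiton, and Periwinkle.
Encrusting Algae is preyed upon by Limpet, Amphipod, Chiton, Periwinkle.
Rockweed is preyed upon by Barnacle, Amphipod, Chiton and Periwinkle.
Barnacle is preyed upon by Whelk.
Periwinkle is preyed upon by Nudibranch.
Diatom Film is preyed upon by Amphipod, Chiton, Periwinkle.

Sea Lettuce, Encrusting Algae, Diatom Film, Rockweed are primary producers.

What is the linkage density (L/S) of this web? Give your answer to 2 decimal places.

L/S = 1.67

There are L = 20 links among S = 12 species.
L/S = 20/12 = 1.6667 ≈ 1.67.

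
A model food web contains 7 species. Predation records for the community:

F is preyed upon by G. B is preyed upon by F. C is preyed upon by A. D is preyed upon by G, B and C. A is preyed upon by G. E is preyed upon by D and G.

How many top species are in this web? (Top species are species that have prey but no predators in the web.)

Top species (has prey, but nothing eats it): G.
Count: 1.

1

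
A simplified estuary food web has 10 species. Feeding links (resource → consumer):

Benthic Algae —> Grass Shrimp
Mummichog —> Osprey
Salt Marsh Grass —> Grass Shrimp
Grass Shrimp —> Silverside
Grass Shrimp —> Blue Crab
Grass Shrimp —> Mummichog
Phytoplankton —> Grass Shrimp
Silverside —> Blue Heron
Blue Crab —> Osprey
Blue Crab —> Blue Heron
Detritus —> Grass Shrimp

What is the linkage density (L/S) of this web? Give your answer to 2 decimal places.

L/S = 1.10

There are L = 11 links among S = 10 species.
L/S = 11/10 = 1.1000 ≈ 1.10.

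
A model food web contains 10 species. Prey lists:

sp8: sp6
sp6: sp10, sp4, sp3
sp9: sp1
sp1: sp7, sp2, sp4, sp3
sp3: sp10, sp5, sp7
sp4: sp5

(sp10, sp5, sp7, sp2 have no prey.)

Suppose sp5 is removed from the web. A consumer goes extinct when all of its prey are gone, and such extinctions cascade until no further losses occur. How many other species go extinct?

1

Remove sp5.
Round 1: sp4 (all prey gone) → extinct.
No further losses. Total secondary extinctions: 1.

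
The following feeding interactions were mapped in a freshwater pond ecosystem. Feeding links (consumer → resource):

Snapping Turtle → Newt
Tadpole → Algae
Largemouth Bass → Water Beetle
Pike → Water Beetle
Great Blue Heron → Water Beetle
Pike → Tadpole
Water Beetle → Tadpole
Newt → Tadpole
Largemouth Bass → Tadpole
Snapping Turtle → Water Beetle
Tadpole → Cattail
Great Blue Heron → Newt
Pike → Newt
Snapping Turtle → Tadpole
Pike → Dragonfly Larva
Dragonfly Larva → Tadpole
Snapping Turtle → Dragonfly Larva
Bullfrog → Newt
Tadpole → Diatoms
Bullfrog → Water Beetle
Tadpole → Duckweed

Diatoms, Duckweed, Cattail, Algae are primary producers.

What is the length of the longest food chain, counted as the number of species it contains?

4 species

One longest chain: Diatoms → Tadpole → Newt → Great Blue Heron.
It has 4 species and 3 links.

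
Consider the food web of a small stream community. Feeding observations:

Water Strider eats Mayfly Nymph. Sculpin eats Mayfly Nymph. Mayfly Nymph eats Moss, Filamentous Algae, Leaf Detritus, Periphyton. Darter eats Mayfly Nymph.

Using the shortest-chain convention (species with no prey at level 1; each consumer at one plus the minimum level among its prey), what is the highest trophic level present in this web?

Basal resources (level 1): Filamentous Algae, Leaf Detritus, Periphyton, Moss.
Following each consumer down to its lowest-level prey: Filamentous Algae → Mayfly Nymph → Darter (levels 1 through 3).
All prey of Darter (Mayfly Nymph 2) are at level 2 or above, so Darter is at level 1 + 2 = 3.
Every consumer has at least one prey at level 2 or below, so none exceeds level 3.

3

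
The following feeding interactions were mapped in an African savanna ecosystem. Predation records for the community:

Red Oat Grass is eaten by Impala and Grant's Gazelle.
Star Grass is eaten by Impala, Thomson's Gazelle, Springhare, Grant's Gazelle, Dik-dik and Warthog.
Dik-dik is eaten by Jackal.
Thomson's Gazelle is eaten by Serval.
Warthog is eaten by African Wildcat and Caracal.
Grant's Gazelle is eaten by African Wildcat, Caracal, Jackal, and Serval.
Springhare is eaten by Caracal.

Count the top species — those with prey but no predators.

5

Top species (has prey, but nothing eats it): Impala, Caracal, Serval, African Wildcat, Jackal.
Count: 5.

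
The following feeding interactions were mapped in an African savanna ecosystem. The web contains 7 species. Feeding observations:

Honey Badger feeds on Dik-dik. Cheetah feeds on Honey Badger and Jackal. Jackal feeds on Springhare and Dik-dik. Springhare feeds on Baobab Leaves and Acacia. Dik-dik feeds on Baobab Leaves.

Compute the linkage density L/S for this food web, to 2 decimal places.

There are L = 8 links among S = 7 species.
L/S = 8/7 = 1.1429 ≈ 1.14.

L/S = 1.14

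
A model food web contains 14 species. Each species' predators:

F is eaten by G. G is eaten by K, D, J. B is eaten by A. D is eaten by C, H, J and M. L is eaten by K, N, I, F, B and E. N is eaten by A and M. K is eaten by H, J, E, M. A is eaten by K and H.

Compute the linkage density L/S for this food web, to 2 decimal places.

L/S = 1.64

There are L = 23 links among S = 14 species.
L/S = 23/14 = 1.6429 ≈ 1.64.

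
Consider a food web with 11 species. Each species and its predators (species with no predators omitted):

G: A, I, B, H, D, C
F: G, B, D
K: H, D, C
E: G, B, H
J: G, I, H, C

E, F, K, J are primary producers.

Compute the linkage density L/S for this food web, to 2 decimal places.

L/S = 1.73

There are L = 19 links among S = 11 species.
L/S = 19/11 = 1.7273 ≈ 1.73.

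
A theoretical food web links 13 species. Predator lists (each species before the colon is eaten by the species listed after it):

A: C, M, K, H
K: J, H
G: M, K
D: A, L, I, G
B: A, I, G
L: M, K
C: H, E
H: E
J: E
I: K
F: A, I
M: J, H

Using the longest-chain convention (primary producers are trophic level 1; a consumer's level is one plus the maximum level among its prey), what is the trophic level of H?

B is a producer → level 1.
A eats B (level 1); other prey at levels: F 1, D 1 → level 2.
M eats A (level 2); other prey at levels: L 2, G 2 → level 3.
H eats M (level 3); other prey at levels: A 2, C 3, K 3 → level 4.

Trophic level 4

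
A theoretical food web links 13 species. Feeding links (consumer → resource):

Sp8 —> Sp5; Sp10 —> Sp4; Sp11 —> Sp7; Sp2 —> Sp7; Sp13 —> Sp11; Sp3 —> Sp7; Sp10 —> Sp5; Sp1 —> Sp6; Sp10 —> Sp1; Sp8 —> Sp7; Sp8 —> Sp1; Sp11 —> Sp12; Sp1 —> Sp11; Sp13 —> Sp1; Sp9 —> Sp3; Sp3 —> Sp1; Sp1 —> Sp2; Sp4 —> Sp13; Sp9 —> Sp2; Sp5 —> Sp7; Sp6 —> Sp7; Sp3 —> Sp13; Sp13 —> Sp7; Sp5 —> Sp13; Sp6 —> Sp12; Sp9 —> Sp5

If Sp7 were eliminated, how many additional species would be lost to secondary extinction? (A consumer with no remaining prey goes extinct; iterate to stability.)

1

Remove Sp7.
Round 1: Sp2 (all prey gone) → extinct.
No further losses. Total secondary extinctions: 1.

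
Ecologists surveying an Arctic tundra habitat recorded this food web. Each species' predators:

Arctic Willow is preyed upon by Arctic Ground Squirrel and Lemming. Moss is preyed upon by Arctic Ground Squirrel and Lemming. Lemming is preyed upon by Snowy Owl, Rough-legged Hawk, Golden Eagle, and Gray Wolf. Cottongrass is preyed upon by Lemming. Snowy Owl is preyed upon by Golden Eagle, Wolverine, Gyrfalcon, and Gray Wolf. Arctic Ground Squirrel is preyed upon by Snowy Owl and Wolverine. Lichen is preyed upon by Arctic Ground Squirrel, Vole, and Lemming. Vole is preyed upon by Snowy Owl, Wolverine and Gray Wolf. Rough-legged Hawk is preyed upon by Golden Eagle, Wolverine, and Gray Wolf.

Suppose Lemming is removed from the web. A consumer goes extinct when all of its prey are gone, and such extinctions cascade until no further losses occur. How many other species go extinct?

Remove Lemming.
Round 1: Rough-legged Hawk (all prey gone) → extinct.
No further losses. Total secondary extinctions: 1.

1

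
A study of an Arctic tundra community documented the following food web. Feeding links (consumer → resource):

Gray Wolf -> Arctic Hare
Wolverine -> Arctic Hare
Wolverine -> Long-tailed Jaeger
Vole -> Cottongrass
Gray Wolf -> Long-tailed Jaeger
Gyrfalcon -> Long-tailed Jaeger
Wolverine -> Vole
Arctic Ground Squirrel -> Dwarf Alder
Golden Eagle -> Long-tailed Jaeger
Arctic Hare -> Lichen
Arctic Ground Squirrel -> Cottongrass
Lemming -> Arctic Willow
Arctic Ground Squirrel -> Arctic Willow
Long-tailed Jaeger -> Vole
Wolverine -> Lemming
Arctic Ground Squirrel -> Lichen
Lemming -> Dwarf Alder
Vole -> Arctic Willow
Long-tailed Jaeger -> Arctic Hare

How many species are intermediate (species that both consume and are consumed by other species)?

Intermediate species (has both prey and predators): Arctic Hare, Vole, Lemming, Long-tailed Jaeger.
Count: 4.

4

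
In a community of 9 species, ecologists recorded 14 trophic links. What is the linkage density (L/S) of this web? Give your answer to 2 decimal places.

There are L = 14 links among S = 9 species.
L/S = 14/9 = 1.5556 ≈ 1.56.

L/S = 1.56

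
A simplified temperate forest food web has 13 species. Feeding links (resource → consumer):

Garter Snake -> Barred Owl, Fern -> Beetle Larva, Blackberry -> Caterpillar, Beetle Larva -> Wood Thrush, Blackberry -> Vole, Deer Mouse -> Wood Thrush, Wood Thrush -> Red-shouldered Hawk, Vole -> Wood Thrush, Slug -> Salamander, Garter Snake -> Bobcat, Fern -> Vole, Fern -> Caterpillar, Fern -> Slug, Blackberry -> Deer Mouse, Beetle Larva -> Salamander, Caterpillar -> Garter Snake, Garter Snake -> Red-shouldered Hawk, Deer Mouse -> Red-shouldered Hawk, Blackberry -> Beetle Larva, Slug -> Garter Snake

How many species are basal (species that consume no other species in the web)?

2

Basal species (no prey listed): Blackberry, Fern.
Count: 2.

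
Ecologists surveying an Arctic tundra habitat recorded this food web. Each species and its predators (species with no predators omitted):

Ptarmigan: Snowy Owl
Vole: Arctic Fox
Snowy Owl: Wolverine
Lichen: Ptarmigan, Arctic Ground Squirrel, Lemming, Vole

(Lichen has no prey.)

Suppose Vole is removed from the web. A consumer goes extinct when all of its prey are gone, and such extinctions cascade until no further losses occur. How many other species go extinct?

Remove Vole.
Round 1: Arctic Fox (all prey gone) → extinct.
No further losses. Total secondary extinctions: 1.

1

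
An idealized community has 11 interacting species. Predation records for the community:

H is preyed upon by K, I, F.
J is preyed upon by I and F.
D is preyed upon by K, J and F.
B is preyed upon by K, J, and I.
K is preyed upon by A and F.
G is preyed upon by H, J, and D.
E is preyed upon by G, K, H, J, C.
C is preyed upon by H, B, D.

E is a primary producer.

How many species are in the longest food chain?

One longest chain: E → C → H → K → A.
It has 5 species and 4 links.

5 species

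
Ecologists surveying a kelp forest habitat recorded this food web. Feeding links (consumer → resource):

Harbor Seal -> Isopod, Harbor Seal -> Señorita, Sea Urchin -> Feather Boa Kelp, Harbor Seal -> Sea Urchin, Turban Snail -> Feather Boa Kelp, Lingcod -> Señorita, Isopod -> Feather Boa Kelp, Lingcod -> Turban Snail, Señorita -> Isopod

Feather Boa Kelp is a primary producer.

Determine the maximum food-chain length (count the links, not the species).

One longest chain: Feather Boa Kelp → Isopod → Señorita → Lingcod.
It has 4 species and 3 links.

3 links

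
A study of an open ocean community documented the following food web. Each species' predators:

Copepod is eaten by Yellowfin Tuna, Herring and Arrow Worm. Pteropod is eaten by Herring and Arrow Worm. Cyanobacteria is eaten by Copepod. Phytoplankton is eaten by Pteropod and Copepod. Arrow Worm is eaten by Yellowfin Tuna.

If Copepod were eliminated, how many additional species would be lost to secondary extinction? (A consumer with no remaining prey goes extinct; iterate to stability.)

0

Remove Copepod.
Every predator of it retains at least one other prey: Arrow Worm still has Pteropod; Herring still has Pteropod; Yellowfin Tuna still has Arrow Worm.
No consumer loses all prey, so no secondary extinctions occur.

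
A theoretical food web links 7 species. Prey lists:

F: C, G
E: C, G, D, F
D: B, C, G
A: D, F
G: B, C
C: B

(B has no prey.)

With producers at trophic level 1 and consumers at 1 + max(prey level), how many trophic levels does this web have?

Producers (level 1): B.
B → C → G → D → A gives A level 5.
No species has a prey at level 5, so no species reaches level 6.

5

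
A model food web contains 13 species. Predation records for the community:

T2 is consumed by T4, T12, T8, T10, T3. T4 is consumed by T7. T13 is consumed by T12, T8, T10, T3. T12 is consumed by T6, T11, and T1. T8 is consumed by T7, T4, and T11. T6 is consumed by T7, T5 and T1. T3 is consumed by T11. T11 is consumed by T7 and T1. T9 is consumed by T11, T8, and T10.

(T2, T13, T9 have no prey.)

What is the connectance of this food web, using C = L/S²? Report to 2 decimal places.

The web has S = 13 species and L = 25 feeding links.
C = L / S² = 25 / 169 = 0.1479 ≈ 0.15.

C = 0.15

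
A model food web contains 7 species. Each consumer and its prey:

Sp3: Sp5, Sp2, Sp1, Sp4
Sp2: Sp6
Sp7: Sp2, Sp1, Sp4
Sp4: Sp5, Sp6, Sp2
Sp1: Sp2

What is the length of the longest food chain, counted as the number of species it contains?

One longest chain: Sp6 → Sp2 → Sp1 → Sp3.
It has 4 species and 3 links.

4 species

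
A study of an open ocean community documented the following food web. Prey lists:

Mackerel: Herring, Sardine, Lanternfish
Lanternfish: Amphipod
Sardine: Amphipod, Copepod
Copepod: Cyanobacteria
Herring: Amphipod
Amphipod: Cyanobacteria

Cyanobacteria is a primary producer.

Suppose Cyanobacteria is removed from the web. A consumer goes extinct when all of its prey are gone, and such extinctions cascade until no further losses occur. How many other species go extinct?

Remove Cyanobacteria.
Round 1: Amphipod (all prey gone), Copepod (all prey gone) → extinct.
Round 2: Herring (all prey gone), Sardine (all prey gone), Lanternfish (all prey gone) → extinct.
Round 3: Mackerel (all prey gone) → extinct.
No further losses. Total secondary extinctions: 6.

6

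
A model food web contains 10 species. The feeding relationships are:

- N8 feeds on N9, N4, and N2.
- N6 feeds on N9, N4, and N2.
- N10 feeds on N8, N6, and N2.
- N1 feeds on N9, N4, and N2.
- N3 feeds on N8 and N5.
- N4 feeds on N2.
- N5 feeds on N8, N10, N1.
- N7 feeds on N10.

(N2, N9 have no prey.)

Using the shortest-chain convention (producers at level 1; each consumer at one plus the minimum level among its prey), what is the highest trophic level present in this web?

Producers (level 1): N2, N9.
Following each consumer down to its lowest-level prey: N2 → N1 → N5 (levels 1 through 3).
All prey of N5 (N1 2, N8 2, N10 2) are at level 2 or above, so N5 is at level 1 + 2 = 3.
Every consumer has at least one prey at level 2 or below, so none exceeds level 3.

3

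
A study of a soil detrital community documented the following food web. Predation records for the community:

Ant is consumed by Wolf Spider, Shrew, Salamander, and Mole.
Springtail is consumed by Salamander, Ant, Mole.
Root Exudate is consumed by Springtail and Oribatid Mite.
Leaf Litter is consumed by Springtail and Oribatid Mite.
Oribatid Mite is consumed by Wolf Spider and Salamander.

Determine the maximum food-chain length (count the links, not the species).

3 links

One longest chain: Leaf Litter → Springtail → Ant → Wolf Spider.
It has 4 species and 3 links.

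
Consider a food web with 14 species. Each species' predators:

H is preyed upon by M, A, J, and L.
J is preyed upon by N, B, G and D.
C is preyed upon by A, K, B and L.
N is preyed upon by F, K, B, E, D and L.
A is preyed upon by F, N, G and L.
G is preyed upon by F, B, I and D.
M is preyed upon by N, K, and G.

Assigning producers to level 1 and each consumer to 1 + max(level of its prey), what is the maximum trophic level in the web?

Producers (level 1): C, H.
C → A → G → I gives I level 4.
No species has a prey at level 4, so no species reaches level 5.

4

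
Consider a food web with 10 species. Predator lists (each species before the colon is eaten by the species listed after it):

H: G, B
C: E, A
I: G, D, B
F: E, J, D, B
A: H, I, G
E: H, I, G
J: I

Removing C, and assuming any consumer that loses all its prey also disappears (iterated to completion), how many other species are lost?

Remove C.
Round 1: A (all prey gone) → extinct.
No further losses. Total secondary extinctions: 1.

1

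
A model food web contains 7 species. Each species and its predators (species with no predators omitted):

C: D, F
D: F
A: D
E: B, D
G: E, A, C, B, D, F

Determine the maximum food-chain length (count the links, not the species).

One longest chain: G → E → D → F.
It has 4 species and 3 links.

3 links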